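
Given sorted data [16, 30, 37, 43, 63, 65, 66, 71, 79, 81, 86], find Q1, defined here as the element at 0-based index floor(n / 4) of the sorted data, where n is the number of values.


The list has n = 11 elements.
Q1 index = floor(11 / 4) = floor(2.75) = 2
Counting from index 0 in the sorted data, the element at index 2 is 37.
Final answer: 37


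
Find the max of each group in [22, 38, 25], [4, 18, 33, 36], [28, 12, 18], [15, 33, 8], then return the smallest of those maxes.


Find max of each group:
  Group 1: [22, 38, 25] -> max = 38
  Group 2: [4, 18, 33, 36] -> max = 36
  Group 3: [28, 12, 18] -> max = 28
  Group 4: [15, 33, 8] -> max = 33
Maxes: [38, 36, 28, 33]
Minimum of maxes = 28
Final answer: 28


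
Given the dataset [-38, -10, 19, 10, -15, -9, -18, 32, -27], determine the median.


First, sort the list: [-38, -27, -18, -15, -10, -9, 10, 19, 32]
The list has 9 elements (odd count).
The middle index is 4 (0-based), and the element there is -10.
Final answer: -10


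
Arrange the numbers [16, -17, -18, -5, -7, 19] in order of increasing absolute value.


Compute absolute values:
  |16| = 16
  |-17| = 17
  |-18| = 18
  |-5| = 5
  |-7| = 7
  |19| = 19
Absolute values in increasing order: 5 < 7 < 16 < 17 < 18 < 19
Listing the original numbers in that order gives the answer.
Final answer: [-5, -7, 16, -17, -18, 19]


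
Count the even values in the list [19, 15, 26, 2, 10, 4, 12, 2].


Check each element:
  19 is odd
  15 is odd
  26 is even
  2 is even
  10 is even
  4 is even
  12 is even
  2 is even
Evens: [26, 2, 10, 4, 12, 2]
Count of evens = 6
Final answer: 6


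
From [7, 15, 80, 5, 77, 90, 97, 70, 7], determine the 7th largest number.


Sort descending: [97, 90, 80, 77, 70, 15, 7, 7, 5]
The 7th element (1-indexed) is at index 6.
Value = 7
Final answer: 7


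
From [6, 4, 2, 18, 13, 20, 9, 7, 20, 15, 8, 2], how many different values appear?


List all unique values:
Distinct values: [2, 4, 6, 7, 8, 9, 13, 15, 18, 20]
Count = 10
Final answer: 10


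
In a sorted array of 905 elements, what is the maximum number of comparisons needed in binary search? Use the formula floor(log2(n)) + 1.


Binary search halves the search space each step.
Maximum comparisons = floor(log2(905)) + 1
log2(905) = 9.8218
floor(log2(905)) = 9, so 9 + 1 = 10
Final answer: 10


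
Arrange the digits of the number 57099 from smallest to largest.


The number 57099 has digits: 5, 7, 0, 9, 9
Sorted: 0, 5, 7, 9, 9
Joining the sorted digits gives the result.
Final answer: 05799


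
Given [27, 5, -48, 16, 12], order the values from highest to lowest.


Original list: [27, 5, -48, 16, 12]
Repeatedly take the largest remaining element:
  Remaining [27, 5, -48, 16, 12] -> largest is 27
  Remaining [5, -48, 16, 12] -> largest is 16
  Remaining [5, -48, 12] -> largest is 12
  Remaining [5, -48] -> largest is 5
  Remaining [-48] -> largest is -48
Collecting the picks in order gives the descending list.
Final answer: [27, 16, 12, 5, -48]


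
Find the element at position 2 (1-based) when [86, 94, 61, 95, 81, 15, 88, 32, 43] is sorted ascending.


Sort ascending: [15, 32, 43, 61, 81, 86, 88, 94, 95]
The 2nd element (1-indexed) is at index 1.
Value = 32
Final answer: 32


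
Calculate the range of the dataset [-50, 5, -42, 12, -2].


Maximum value: 12
Minimum value: -50
Range = 12 - (-50) = 62
Final answer: 62


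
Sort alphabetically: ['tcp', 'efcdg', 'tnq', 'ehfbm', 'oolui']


Compare strings character by character (the first differing letter decides):
  'efcdg' < 'ehfbm' since 'f' < 'h' at position 2
  'ehfbm' < 'oolui' since 'e' < 'o' at position 1
  'oolui' < 'tcp' since 'o' < 't' at position 1
  'tcp' < 'tnq' since 'c' < 'n' at position 2
Chaining these comparisons gives the alphabetical order.
Final answer: ['efcdg', 'ehfbm', 'oolui', 'tcp', 'tnq']


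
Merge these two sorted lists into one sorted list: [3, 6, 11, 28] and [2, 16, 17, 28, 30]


List A: [3, 6, 11, 28]
List B: [2, 16, 17, 28, 30]
Repeatedly compare the front elements and take the smaller:
  3 vs 2 -> take 2
  3 vs 16 -> take 3
  6 vs 16 -> take 6
  11 vs 16 -> take 11
  28 vs 16 -> take 16
  28 vs 17 -> take 17
  28 vs 28 -> take 28
  A is exhausted; append the rest of B: [28, 30]
Final answer: [2, 3, 6, 11, 16, 17, 28, 28, 30]


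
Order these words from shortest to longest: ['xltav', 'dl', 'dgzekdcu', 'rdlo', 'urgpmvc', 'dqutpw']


Compute lengths:
  'xltav' has length 5
  'dl' has length 2
  'dgzekdcu' has length 8
  'rdlo' has length 4
  'urgpmvc' has length 7
  'dqutpw' has length 6
Lengths in increasing order: 2 < 4 < 5 < 6 < 7 < 8
Listing the words in that order gives the answer.
Final answer: ['dl', 'rdlo', 'xltav', 'dqutpw', 'urgpmvc', 'dgzekdcu']


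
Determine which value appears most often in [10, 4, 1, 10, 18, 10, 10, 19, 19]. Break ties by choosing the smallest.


Count the frequency of each value:
  1 appears 1 time(s)
  4 appears 1 time(s)
  10 appears 4 time(s)
  18 appears 1 time(s)
  19 appears 2 time(s)
Maximum frequency is 4.
Only 10 reaches that frequency, so it is the mode.
Final answer: 10


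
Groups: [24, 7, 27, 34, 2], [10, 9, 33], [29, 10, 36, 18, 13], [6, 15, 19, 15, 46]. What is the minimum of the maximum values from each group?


Find max of each group:
  Group 1: [24, 7, 27, 34, 2] -> max = 34
  Group 2: [10, 9, 33] -> max = 33
  Group 3: [29, 10, 36, 18, 13] -> max = 36
  Group 4: [6, 15, 19, 15, 46] -> max = 46
Maxes: [34, 33, 36, 46]
Minimum of maxes = 33
Final answer: 33


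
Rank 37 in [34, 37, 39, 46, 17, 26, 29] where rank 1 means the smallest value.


Sort ascending: [17, 26, 29, 34, 37, 39, 46]
Find 37 in the sorted list.
37 is at position 5 (1-indexed).
Final answer: 5


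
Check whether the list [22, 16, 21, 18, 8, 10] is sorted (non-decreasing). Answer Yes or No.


Check consecutive pairs:
  22 <= 16? False
  16 <= 21? True
  21 <= 18? False
  18 <= 8? False
  8 <= 10? True
3 consecutive pair(s) are out of order, so the list is not sorted.
Final answer: No


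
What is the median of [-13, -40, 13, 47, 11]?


First, sort the list: [-40, -13, 11, 13, 47]
The list has 5 elements (odd count).
The middle index is 2 (0-based), and the element there is 11.
Final answer: 11


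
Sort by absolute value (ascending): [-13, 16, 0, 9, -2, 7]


Compute absolute values:
  |-13| = 13
  |16| = 16
  |0| = 0
  |9| = 9
  |-2| = 2
  |7| = 7
Absolute values in increasing order: 0 < 2 < 7 < 9 < 13 < 16
Listing the original numbers in that order gives the answer.
Final answer: [0, -2, 7, 9, -13, 16]


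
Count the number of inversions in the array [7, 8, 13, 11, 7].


For each element, count the later elements that are smaller than it:
  7 (index 0): smaller elements after it = [] -> 0
  8 (index 1): smaller elements after it = [7] -> 1
  13 (index 2): smaller elements after it = [11, 7] -> 2
  11 (index 3): smaller elements after it = [7] -> 1
Total inversions = 0 + 1 + 2 + 1 = 4
Final answer: 4


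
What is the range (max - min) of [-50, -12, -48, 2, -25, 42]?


Maximum value: 42
Minimum value: -50
Range = 42 - (-50) = 92
Final answer: 92


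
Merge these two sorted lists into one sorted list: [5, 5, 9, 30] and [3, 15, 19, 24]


List A: [5, 5, 9, 30]
List B: [3, 15, 19, 24]
Repeatedly compare the front elements and take the smaller:
  5 vs 3 -> take 3
  5 vs 15 -> take 5
  5 vs 15 -> take 5
  9 vs 15 -> take 9
  30 vs 15 -> take 15
  30 vs 19 -> take 19
  30 vs 24 -> take 24
  B is exhausted; append the rest of A: [30]
Final answer: [3, 5, 5, 9, 15, 19, 24, 30]


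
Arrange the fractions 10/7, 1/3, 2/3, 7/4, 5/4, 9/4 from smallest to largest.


Convert to decimal for comparison:
  10/7 = 1.4286
  1/3 = 0.3333
  2/3 = 0.6667
  7/4 = 1.75
  5/4 = 1.25
  9/4 = 2.25
Decimals in increasing order: 0.3333 < 0.6667 < 1.25 < 1.4286 < 1.75 < 2.25
Writing each back as its fraction gives the sorted order.
Final answer: 1/3, 2/3, 5/4, 10/7, 7/4, 9/4


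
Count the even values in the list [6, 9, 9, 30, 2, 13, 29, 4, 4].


Check each element:
  6 is even
  9 is odd
  9 is odd
  30 is even
  2 is even
  13 is odd
  29 is odd
  4 is even
  4 is even
Evens: [6, 30, 2, 4, 4]
Count of evens = 5
Final answer: 5


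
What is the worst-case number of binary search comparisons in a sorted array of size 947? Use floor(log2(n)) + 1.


Binary search halves the search space each step.
Maximum comparisons = floor(log2(947)) + 1
log2(947) = 9.8872
floor(log2(947)) = 9, so 9 + 1 = 10
Final answer: 10


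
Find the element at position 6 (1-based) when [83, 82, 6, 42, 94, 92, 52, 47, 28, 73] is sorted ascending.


Sort ascending: [6, 28, 42, 47, 52, 73, 82, 83, 92, 94]
The 6th element (1-indexed) is at index 5.
Value = 73
Final answer: 73


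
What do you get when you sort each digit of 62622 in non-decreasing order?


The number 62622 has digits: 6, 2, 6, 2, 2
Sorted: 2, 2, 2, 6, 6
Joining the sorted digits gives the result.
Final answer: 22266


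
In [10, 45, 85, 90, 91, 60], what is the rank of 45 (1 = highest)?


Sort descending: [91, 90, 85, 60, 45, 10]
Find 45 in the sorted list.
45 is at position 5.
Final answer: 5


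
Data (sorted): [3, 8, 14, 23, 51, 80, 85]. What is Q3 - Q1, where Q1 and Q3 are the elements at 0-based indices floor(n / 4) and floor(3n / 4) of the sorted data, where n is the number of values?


The data has n = 7 elements.
Q1 index = floor(7 / 4) = floor(1.75) = 1; Q3 index = floor(3 * 7 / 4) = floor(5.25) = 5
Q1 = element at index 1 = 8
Q3 = element at index 5 = 80
IQR = 80 - 8 = 72
Final answer: 72


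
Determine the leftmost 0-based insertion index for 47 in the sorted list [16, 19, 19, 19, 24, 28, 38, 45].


List is sorted: [16, 19, 19, 19, 24, 28, 38, 45]
We need the leftmost position where 47 can be inserted, i.e. the first index whose element is >= 47 (or the end of the list if none is).
Binary search with low=0, high=8 (0-based indices):
  low=0, high=8, mid=4: a[4]=24 < 47, so low = 5
  low=5, high=8, mid=6: a[6]=38 < 47, so low = 7
  low=7, high=8, mid=7: a[7]=45 < 47, so low = 8
Now low = high = 8, so the insertion index is 8.
Final answer: 8


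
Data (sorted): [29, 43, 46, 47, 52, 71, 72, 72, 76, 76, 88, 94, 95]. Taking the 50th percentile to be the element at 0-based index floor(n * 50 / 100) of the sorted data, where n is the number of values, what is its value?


The dataset has n = 13 elements.
Index = floor(13 * 50 / 100) = floor(650 / 100) = floor(6.5) = 6
Counting from index 0 in the sorted data, the element at index 6 is 72.
Final answer: 72


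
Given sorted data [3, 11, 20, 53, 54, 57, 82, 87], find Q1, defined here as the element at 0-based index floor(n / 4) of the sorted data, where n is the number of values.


The list has n = 8 elements.
Q1 index = floor(8 / 4) = floor(2) = 2
Counting from index 0 in the sorted data, the element at index 2 is 20.
Final answer: 20


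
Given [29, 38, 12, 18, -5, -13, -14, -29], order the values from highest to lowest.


Original list: [29, 38, 12, 18, -5, -13, -14, -29]
Repeatedly take the largest remaining element:
  Remaining [29, 38, 12, 18, -5, -13, -14, -29] -> largest is 38
  Remaining [29, 12, 18, -5, -13, -14, -29] -> largest is 29
  Remaining [12, 18, -5, -13, -14, -29] -> largest is 18
  Remaining [12, -5, -13, -14, -29] -> largest is 12
  Remaining [-5, -13, -14, -29] -> largest is -5
  Remaining [-13, -14, -29] -> largest is -13
  Remaining [-14, -29] -> largest is -14
  Remaining [-29] -> largest is -29
Collecting the picks in order gives the descending list.
Final answer: [38, 29, 18, 12, -5, -13, -14, -29]


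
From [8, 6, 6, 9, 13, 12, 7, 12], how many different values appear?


List all unique values:
Distinct values: [6, 7, 8, 9, 12, 13]
Count = 6
Final answer: 6


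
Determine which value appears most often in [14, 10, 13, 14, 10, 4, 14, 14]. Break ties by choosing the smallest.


Count the frequency of each value:
  4 appears 1 time(s)
  10 appears 2 time(s)
  13 appears 1 time(s)
  14 appears 4 time(s)
Maximum frequency is 4.
Only 14 reaches that frequency, so it is the mode.
Final answer: 14


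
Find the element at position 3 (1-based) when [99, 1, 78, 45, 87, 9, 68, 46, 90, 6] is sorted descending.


Sort descending: [99, 90, 87, 78, 68, 46, 45, 9, 6, 1]
The 3rd element (1-indexed) is at index 2.
Value = 87
Final answer: 87


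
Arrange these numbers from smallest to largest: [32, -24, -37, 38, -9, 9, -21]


Original list: [32, -24, -37, 38, -9, 9, -21]
Repeatedly take the smallest remaining element:
  Remaining [32, -24, -37, 38, -9, 9, -21] -> smallest is -37
  Remaining [32, -24, 38, -9, 9, -21] -> smallest is -24
  Remaining [32, 38, -9, 9, -21] -> smallest is -21
  Remaining [32, 38, -9, 9] -> smallest is -9
  Remaining [32, 38, 9] -> smallest is 9
  Remaining [32, 38] -> smallest is 32
  Remaining [38] -> smallest is 38
Collecting the picks in order gives the sorted list.
Final answer: [-37, -24, -21, -9, 9, 32, 38]


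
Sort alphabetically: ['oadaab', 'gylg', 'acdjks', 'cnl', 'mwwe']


Compare strings character by character (the first differing letter decides):
  'acdjks' < 'cnl' since 'a' < 'c' at position 1
  'cnl' < 'gylg' since 'c' < 'g' at position 1
  'gylg' < 'mwwe' since 'g' < 'm' at position 1
  'mwwe' < 'oadaab' since 'm' < 'o' at position 1
Chaining these comparisons gives the alphabetical order.
Final answer: ['acdjks', 'cnl', 'gylg', 'mwwe', 'oadaab']


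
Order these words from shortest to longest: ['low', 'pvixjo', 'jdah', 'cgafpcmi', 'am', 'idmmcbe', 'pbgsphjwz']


Compute lengths:
  'low' has length 3
  'pvixjo' has length 6
  'jdah' has length 4
  'cgafpcmi' has length 8
  'am' has length 2
  'idmmcbe' has length 7
  'pbgsphjwz' has length 9
Lengths in increasing order: 2 < 3 < 4 < 6 < 7 < 8 < 9
Listing the words in that order gives the answer.
Final answer: ['am', 'low', 'jdah', 'pvixjo', 'idmmcbe', 'cgafpcmi', 'pbgsphjwz']


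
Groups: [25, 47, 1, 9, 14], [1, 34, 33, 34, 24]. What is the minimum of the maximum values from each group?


Find max of each group:
  Group 1: [25, 47, 1, 9, 14] -> max = 47
  Group 2: [1, 34, 33, 34, 24] -> max = 34
Maxes: [47, 34]
Minimum of maxes = 34
Final answer: 34


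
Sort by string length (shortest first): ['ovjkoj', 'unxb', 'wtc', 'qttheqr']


Compute lengths:
  'ovjkoj' has length 6
  'unxb' has length 4
  'wtc' has length 3
  'qttheqr' has length 7
Lengths in increasing order: 3 < 4 < 6 < 7
Listing the words in that order gives the answer.
Final answer: ['wtc', 'unxb', 'ovjkoj', 'qttheqr']


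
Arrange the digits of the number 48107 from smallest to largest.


The number 48107 has digits: 4, 8, 1, 0, 7
Sorted: 0, 1, 4, 7, 8
Joining the sorted digits gives the result.
Final answer: 01478


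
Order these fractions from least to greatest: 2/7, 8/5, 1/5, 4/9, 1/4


Convert to decimal for comparison:
  2/7 = 0.2857
  8/5 = 1.6
  1/5 = 0.2
  4/9 = 0.4444
  1/4 = 0.25
Decimals in increasing order: 0.2 < 0.25 < 0.2857 < 0.4444 < 1.6
Writing each back as its fraction gives the sorted order.
Final answer: 1/5, 1/4, 2/7, 4/9, 8/5


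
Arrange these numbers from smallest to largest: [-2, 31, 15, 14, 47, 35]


Original list: [-2, 31, 15, 14, 47, 35]
Repeatedly take the smallest remaining element:
  Remaining [-2, 31, 15, 14, 47, 35] -> smallest is -2
  Remaining [31, 15, 14, 47, 35] -> smallest is 14
  Remaining [31, 15, 47, 35] -> smallest is 15
  Remaining [31, 47, 35] -> smallest is 31
  Remaining [47, 35] -> smallest is 35
  Remaining [47] -> smallest is 47
Collecting the picks in order gives the sorted list.
Final answer: [-2, 14, 15, 31, 35, 47]


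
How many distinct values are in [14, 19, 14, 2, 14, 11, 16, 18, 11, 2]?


List all unique values:
Distinct values: [2, 11, 14, 16, 18, 19]
Count = 6
Final answer: 6


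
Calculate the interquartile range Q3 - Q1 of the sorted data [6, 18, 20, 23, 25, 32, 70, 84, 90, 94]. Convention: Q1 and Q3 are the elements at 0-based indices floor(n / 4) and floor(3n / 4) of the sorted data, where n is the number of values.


The data has n = 10 elements.
Q1 index = floor(10 / 4) = floor(2.5) = 2; Q3 index = floor(3 * 10 / 4) = floor(7.5) = 7
Q1 = element at index 2 = 20
Q3 = element at index 7 = 84
IQR = 84 - 20 = 64
Final answer: 64


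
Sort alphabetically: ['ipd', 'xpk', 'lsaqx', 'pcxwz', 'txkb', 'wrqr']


Compare strings character by character (the first differing letter decides):
  'ipd' < 'lsaqx' since 'i' < 'l' at position 1
  'lsaqx' < 'pcxwz' since 'l' < 'p' at position 1
  'pcxwz' < 'txkb' since 'p' < 't' at position 1
  'txkb' < 'wrqr' since 't' < 'w' at position 1
  'wrqr' < 'xpk' since 'w' < 'x' at position 1
Chaining these comparisons gives the alphabetical order.
Final answer: ['ipd', 'lsaqx', 'pcxwz', 'txkb', 'wrqr', 'xpk']


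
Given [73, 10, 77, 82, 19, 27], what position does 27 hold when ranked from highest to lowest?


Sort descending: [82, 77, 73, 27, 19, 10]
Find 27 in the sorted list.
27 is at position 4.
Final answer: 4


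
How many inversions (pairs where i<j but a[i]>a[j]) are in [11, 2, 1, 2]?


For each element, count the later elements that are smaller than it:
  11 (index 0): smaller elements after it = [2, 1, 2] -> 3
  2 (index 1): smaller elements after it = [1] -> 1
  1 (index 2): smaller elements after it = [] -> 0
Total inversions = 3 + 1 + 0 = 4
Final answer: 4


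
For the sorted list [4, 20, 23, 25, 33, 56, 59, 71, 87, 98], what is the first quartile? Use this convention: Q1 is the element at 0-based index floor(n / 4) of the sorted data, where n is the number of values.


The list has n = 10 elements.
Q1 index = floor(10 / 4) = floor(2.5) = 2
Counting from index 0 in the sorted data, the element at index 2 is 23.
Final answer: 23


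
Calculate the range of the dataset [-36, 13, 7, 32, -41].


Maximum value: 32
Minimum value: -41
Range = 32 - (-41) = 73
Final answer: 73


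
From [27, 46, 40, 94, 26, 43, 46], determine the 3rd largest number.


Sort descending: [94, 46, 46, 43, 40, 27, 26]
The 3rd element (1-indexed) is at index 2.
Value = 46
Final answer: 46


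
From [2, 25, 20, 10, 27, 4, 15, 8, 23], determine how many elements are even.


Check each element:
  2 is even
  25 is odd
  20 is even
  10 is even
  27 is odd
  4 is even
  15 is odd
  8 is even
  23 is odd
Evens: [2, 20, 10, 4, 8]
Count of evens = 5
Final answer: 5


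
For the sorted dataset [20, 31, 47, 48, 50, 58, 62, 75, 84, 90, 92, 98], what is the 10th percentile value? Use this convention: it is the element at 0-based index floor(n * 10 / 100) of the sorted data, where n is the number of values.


The dataset has n = 12 elements.
Index = floor(12 * 10 / 100) = floor(120 / 100) = floor(1.2) = 1
Counting from index 0 in the sorted data, the element at index 1 is 31.
Final answer: 31


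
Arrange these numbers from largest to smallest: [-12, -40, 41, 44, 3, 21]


Original list: [-12, -40, 41, 44, 3, 21]
Repeatedly take the largest remaining element:
  Remaining [-12, -40, 41, 44, 3, 21] -> largest is 44
  Remaining [-12, -40, 41, 3, 21] -> largest is 41
  Remaining [-12, -40, 3, 21] -> largest is 21
  Remaining [-12, -40, 3] -> largest is 3
  Remaining [-12, -40] -> largest is -12
  Remaining [-40] -> largest is -40
Collecting the picks in order gives the descending list.
Final answer: [44, 41, 21, 3, -12, -40]


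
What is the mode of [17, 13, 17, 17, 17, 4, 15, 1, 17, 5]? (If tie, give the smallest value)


Count the frequency of each value:
  1 appears 1 time(s)
  4 appears 1 time(s)
  5 appears 1 time(s)
  13 appears 1 time(s)
  15 appears 1 time(s)
  17 appears 5 time(s)
Maximum frequency is 5.
Only 17 reaches that frequency, so it is the mode.
Final answer: 17


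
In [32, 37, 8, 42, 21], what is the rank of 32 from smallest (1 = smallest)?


Sort ascending: [8, 21, 32, 37, 42]
Find 32 in the sorted list.
32 is at position 3 (1-indexed).
Final answer: 3


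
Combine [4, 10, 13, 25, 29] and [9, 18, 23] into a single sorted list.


List A: [4, 10, 13, 25, 29]
List B: [9, 18, 23]
Repeatedly compare the front elements and take the smaller:
  4 vs 9 -> take 4
  10 vs 9 -> take 9
  10 vs 18 -> take 10
  13 vs 18 -> take 13
  25 vs 18 -> take 18
  25 vs 23 -> take 23
  B is exhausted; append the rest of A: [25, 29]
Final answer: [4, 9, 10, 13, 18, 23, 25, 29]


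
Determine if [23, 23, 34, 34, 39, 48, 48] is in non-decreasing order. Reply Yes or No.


Check consecutive pairs:
  23 <= 23? True
  23 <= 34? True
  34 <= 34? True
  34 <= 39? True
  39 <= 48? True
  48 <= 48? True
Every consecutive pair is in order, so the list is non-decreasing.
Final answer: Yes


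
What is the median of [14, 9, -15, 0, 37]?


First, sort the list: [-15, 0, 9, 14, 37]
The list has 5 elements (odd count).
The middle index is 2 (0-based), and the element there is 9.
Final answer: 9


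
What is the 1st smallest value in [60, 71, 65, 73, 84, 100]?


Sort ascending: [60, 65, 71, 73, 84, 100]
The 1st element (1-indexed) is at index 0.
Value = 60
Final answer: 60


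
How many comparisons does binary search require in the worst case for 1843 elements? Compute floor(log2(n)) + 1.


Binary search halves the search space each step.
Maximum comparisons = floor(log2(1843)) + 1
log2(1843) = 10.8478
floor(log2(1843)) = 10, so 10 + 1 = 11
Final answer: 11


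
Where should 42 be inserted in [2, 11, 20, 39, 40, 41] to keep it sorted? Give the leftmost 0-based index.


List is sorted: [2, 11, 20, 39, 40, 41]
We need the leftmost position where 42 can be inserted, i.e. the first index whose element is >= 42 (or the end of the list if none is).
Binary search with low=0, high=6 (0-based indices):
  low=0, high=6, mid=3: a[3]=39 < 42, so low = 4
  low=4, high=6, mid=5: a[5]=41 < 42, so low = 6
Now low = high = 6, so the insertion index is 6.
Final answer: 6


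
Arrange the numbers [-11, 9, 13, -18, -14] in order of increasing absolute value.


Compute absolute values:
  |-11| = 11
  |9| = 9
  |13| = 13
  |-18| = 18
  |-14| = 14
Absolute values in increasing order: 9 < 11 < 13 < 14 < 18
Listing the original numbers in that order gives the answer.
Final answer: [9, -11, 13, -14, -18]


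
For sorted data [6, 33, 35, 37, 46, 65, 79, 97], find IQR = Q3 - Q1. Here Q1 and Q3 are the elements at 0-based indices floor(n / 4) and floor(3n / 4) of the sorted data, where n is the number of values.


The data has n = 8 elements.
Q1 index = floor(8 / 4) = floor(2) = 2; Q3 index = floor(3 * 8 / 4) = floor(6) = 6
Q1 = element at index 2 = 35
Q3 = element at index 6 = 79
IQR = 79 - 35 = 44
Final answer: 44


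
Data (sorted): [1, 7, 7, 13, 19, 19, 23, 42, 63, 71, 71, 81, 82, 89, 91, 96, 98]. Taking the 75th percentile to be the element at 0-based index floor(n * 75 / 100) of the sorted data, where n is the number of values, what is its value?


The dataset has n = 17 elements.
Index = floor(17 * 75 / 100) = floor(1275 / 100) = floor(12.75) = 12
Counting from index 0 in the sorted data, the element at index 12 is 82.
Final answer: 82


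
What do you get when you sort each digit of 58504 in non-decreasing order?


The number 58504 has digits: 5, 8, 5, 0, 4
Sorted: 0, 4, 5, 5, 8
Joining the sorted digits gives the result.
Final answer: 04558


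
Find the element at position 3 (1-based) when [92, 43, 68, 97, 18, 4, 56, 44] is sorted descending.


Sort descending: [97, 92, 68, 56, 44, 43, 18, 4]
The 3rd element (1-indexed) is at index 2.
Value = 68
Final answer: 68


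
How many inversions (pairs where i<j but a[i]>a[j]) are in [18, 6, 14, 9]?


For each element, count the later elements that are smaller than it:
  18 (index 0): smaller elements after it = [6, 14, 9] -> 3
  6 (index 1): smaller elements after it = [] -> 0
  14 (index 2): smaller elements after it = [9] -> 1
Total inversions = 3 + 0 + 1 = 4
Final answer: 4


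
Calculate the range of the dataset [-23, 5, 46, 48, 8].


Maximum value: 48
Minimum value: -23
Range = 48 - (-23) = 71
Final answer: 71


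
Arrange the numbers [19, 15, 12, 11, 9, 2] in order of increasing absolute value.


Compute absolute values:
  |19| = 19
  |15| = 15
  |12| = 12
  |11| = 11
  |9| = 9
  |2| = 2
Absolute values in increasing order: 2 < 9 < 11 < 12 < 15 < 19
Listing the original numbers in that order gives the answer.
Final answer: [2, 9, 11, 12, 15, 19]


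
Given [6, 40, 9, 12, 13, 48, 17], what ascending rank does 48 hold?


Sort ascending: [6, 9, 12, 13, 17, 40, 48]
Find 48 in the sorted list.
48 is at position 7 (1-indexed).
Final answer: 7


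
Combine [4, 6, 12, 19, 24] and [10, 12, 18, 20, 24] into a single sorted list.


List A: [4, 6, 12, 19, 24]
List B: [10, 12, 18, 20, 24]
Repeatedly compare the front elements and take the smaller:
  4 vs 10 -> take 4
  6 vs 10 -> take 6
  12 vs 10 -> take 10
  12 vs 12 -> take 12
  19 vs 12 -> take 12
  19 vs 18 -> take 18
  19 vs 20 -> take 19
  24 vs 20 -> take 20
  24 vs 24 -> take 24
  A is exhausted; append the rest of B: [24]
Final answer: [4, 6, 10, 12, 12, 18, 19, 20, 24, 24]


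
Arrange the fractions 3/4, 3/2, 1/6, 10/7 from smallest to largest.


Convert to decimal for comparison:
  3/4 = 0.75
  3/2 = 1.5
  1/6 = 0.1667
  10/7 = 1.4286
Decimals in increasing order: 0.1667 < 0.75 < 1.4286 < 1.5
Writing each back as its fraction gives the sorted order.
Final answer: 1/6, 3/4, 10/7, 3/2


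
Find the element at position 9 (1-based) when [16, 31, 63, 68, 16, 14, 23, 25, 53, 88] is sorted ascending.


Sort ascending: [14, 16, 16, 23, 25, 31, 53, 63, 68, 88]
The 9th element (1-indexed) is at index 8.
Value = 68
Final answer: 68


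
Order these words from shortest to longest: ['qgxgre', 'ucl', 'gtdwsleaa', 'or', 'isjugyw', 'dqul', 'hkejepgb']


Compute lengths:
  'qgxgre' has length 6
  'ucl' has length 3
  'gtdwsleaa' has length 9
  'or' has length 2
  'isjugyw' has length 7
  'dqul' has length 4
  'hkejepgb' has length 8
Lengths in increasing order: 2 < 3 < 4 < 6 < 7 < 8 < 9
Listing the words in that order gives the answer.
Final answer: ['or', 'ucl', 'dqul', 'qgxgre', 'isjugyw', 'hkejepgb', 'gtdwsleaa']


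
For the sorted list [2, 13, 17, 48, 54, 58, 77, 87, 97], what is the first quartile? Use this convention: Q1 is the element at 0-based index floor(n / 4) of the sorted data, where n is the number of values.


The list has n = 9 elements.
Q1 index = floor(9 / 4) = floor(2.25) = 2
Counting from index 0 in the sorted data, the element at index 2 is 17.
Final answer: 17


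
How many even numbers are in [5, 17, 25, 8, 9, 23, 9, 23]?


Check each element:
  5 is odd
  17 is odd
  25 is odd
  8 is even
  9 is odd
  23 is odd
  9 is odd
  23 is odd
Evens: [8]
Count of evens = 1
Final answer: 1


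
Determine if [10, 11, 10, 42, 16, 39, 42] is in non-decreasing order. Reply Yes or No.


Check consecutive pairs:
  10 <= 11? True
  11 <= 10? False
  10 <= 42? True
  42 <= 16? False
  16 <= 39? True
  39 <= 42? True
2 consecutive pair(s) are out of order, so the list is not sorted.
Final answer: No


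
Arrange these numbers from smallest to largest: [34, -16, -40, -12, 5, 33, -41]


Original list: [34, -16, -40, -12, 5, 33, -41]
Repeatedly take the smallest remaining element:
  Remaining [34, -16, -40, -12, 5, 33, -41] -> smallest is -41
  Remaining [34, -16, -40, -12, 5, 33] -> smallest is -40
  Remaining [34, -16, -12, 5, 33] -> smallest is -16
  Remaining [34, -12, 5, 33] -> smallest is -12
  Remaining [34, 5, 33] -> smallest is 5
  Remaining [34, 33] -> smallest is 33
  Remaining [34] -> smallest is 34
Collecting the picks in order gives the sorted list.
Final answer: [-41, -40, -16, -12, 5, 33, 34]


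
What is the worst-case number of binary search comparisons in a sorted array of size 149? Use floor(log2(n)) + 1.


Binary search halves the search space each step.
Maximum comparisons = floor(log2(149)) + 1
log2(149) = 7.2192
floor(log2(149)) = 7, so 7 + 1 = 8
Final answer: 8


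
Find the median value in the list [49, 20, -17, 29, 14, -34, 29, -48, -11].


First, sort the list: [-48, -34, -17, -11, 14, 20, 29, 29, 49]
The list has 9 elements (odd count).
The middle index is 4 (0-based), and the element there is 14.
Final answer: 14


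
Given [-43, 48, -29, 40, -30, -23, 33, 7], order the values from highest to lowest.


Original list: [-43, 48, -29, 40, -30, -23, 33, 7]
Repeatedly take the largest remaining element:
  Remaining [-43, 48, -29, 40, -30, -23, 33, 7] -> largest is 48
  Remaining [-43, -29, 40, -30, -23, 33, 7] -> largest is 40
  Remaining [-43, -29, -30, -23, 33, 7] -> largest is 33
  Remaining [-43, -29, -30, -23, 7] -> largest is 7
  Remaining [-43, -29, -30, -23] -> largest is -23
  Remaining [-43, -29, -30] -> largest is -29
  Remaining [-43, -30] -> largest is -30
  Remaining [-43] -> largest is -43
Collecting the picks in order gives the descending list.
Final answer: [48, 40, 33, 7, -23, -29, -30, -43]


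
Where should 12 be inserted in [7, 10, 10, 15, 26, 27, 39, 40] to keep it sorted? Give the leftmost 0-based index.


List is sorted: [7, 10, 10, 15, 26, 27, 39, 40]
We need the leftmost position where 12 can be inserted, i.e. the first index whose element is >= 12 (or the end of the list if none is).
Binary search with low=0, high=8 (0-based indices):
  low=0, high=8, mid=4: a[4]=26 >= 12, so high = 4
  low=0, high=4, mid=2: a[2]=10 < 12, so low = 3
  low=3, high=4, mid=3: a[3]=15 >= 12, so high = 3
Now low = high = 3, so the insertion index is 3.
Final answer: 3


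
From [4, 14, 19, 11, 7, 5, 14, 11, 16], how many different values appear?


List all unique values:
Distinct values: [4, 5, 7, 11, 14, 16, 19]
Count = 7
Final answer: 7


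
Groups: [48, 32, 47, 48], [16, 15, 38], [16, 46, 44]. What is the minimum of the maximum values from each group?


Find max of each group:
  Group 1: [48, 32, 47, 48] -> max = 48
  Group 2: [16, 15, 38] -> max = 38
  Group 3: [16, 46, 44] -> max = 46
Maxes: [48, 38, 46]
Minimum of maxes = 38
Final answer: 38


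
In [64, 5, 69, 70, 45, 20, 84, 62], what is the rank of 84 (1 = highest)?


Sort descending: [84, 70, 69, 64, 62, 45, 20, 5]
Find 84 in the sorted list.
84 is at position 1.
Final answer: 1


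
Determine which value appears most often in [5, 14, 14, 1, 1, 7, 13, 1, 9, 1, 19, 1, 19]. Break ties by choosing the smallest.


Count the frequency of each value:
  1 appears 5 time(s)
  5 appears 1 time(s)
  7 appears 1 time(s)
  9 appears 1 time(s)
  13 appears 1 time(s)
  14 appears 2 time(s)
  19 appears 2 time(s)
Maximum frequency is 5.
Only 1 reaches that frequency, so it is the mode.
Final answer: 1


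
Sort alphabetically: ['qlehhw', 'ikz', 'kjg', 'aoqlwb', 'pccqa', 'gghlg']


Compare strings character by character (the first differing letter decides):
  'aoqlwb' < 'gghlg' since 'a' < 'g' at position 1
  'gghlg' < 'ikz' since 'g' < 'i' at position 1
  'ikz' < 'kjg' since 'i' < 'k' at position 1
  'kjg' < 'pccqa' since 'k' < 'p' at position 1
  'pccqa' < 'qlehhw' since 'p' < 'q' at position 1
Chaining these comparisons gives the alphabetical order.
Final answer: ['aoqlwb', 'gghlg', 'ikz', 'kjg', 'pccqa', 'qlehhw']


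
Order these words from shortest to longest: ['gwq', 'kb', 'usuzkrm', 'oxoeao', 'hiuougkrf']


Compute lengths:
  'gwq' has length 3
  'kb' has length 2
  'usuzkrm' has length 7
  'oxoeao' has length 6
  'hiuougkrf' has length 9
Lengths in increasing order: 2 < 3 < 6 < 7 < 9
Listing the words in that order gives the answer.
Final answer: ['kb', 'gwq', 'oxoeao', 'usuzkrm', 'hiuougkrf']


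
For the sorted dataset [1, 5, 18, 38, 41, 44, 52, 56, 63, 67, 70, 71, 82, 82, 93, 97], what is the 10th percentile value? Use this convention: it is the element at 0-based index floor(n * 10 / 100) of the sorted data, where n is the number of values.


The dataset has n = 16 elements.
Index = floor(16 * 10 / 100) = floor(160 / 100) = floor(1.6) = 1
Counting from index 0 in the sorted data, the element at index 1 is 5.
Final answer: 5


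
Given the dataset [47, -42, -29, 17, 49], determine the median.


First, sort the list: [-42, -29, 17, 47, 49]
The list has 5 elements (odd count).
The middle index is 2 (0-based), and the element there is 17.
Final answer: 17


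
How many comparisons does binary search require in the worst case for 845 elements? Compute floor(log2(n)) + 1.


Binary search halves the search space each step.
Maximum comparisons = floor(log2(845)) + 1
log2(845) = 9.7228
floor(log2(845)) = 9, so 9 + 1 = 10
Final answer: 10


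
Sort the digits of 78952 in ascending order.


The number 78952 has digits: 7, 8, 9, 5, 2
Sorted: 2, 5, 7, 8, 9
Joining the sorted digits gives the result.
Final answer: 25789


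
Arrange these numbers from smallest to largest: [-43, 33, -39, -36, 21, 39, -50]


Original list: [-43, 33, -39, -36, 21, 39, -50]
Repeatedly take the smallest remaining element:
  Remaining [-43, 33, -39, -36, 21, 39, -50] -> smallest is -50
  Remaining [-43, 33, -39, -36, 21, 39] -> smallest is -43
  Remaining [33, -39, -36, 21, 39] -> smallest is -39
  Remaining [33, -36, 21, 39] -> smallest is -36
  Remaining [33, 21, 39] -> smallest is 21
  Remaining [33, 39] -> smallest is 33
  Remaining [39] -> smallest is 39
Collecting the picks in order gives the sorted list.
Final answer: [-50, -43, -39, -36, 21, 33, 39]


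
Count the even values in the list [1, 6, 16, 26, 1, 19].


Check each element:
  1 is odd
  6 is even
  16 is even
  26 is even
  1 is odd
  19 is odd
Evens: [6, 16, 26]
Count of evens = 3
Final answer: 3


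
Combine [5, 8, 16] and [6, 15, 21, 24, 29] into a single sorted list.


List A: [5, 8, 16]
List B: [6, 15, 21, 24, 29]
Repeatedly compare the front elements and take the smaller:
  5 vs 6 -> take 5
  8 vs 6 -> take 6
  8 vs 15 -> take 8
  16 vs 15 -> take 15
  16 vs 21 -> take 16
  A is exhausted; append the rest of B: [21, 24, 29]
Final answer: [5, 6, 8, 15, 16, 21, 24, 29]


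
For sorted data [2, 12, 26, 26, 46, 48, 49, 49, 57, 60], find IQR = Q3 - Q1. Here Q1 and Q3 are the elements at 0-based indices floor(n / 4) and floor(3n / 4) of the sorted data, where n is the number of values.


The data has n = 10 elements.
Q1 index = floor(10 / 4) = floor(2.5) = 2; Q3 index = floor(3 * 10 / 4) = floor(7.5) = 7
Q1 = element at index 2 = 26
Q3 = element at index 7 = 49
IQR = 49 - 26 = 23
Final answer: 23


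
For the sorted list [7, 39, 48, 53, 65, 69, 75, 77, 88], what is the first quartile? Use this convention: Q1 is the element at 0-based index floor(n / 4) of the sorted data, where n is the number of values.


The list has n = 9 elements.
Q1 index = floor(9 / 4) = floor(2.25) = 2
Counting from index 0 in the sorted data, the element at index 2 is 48.
Final answer: 48


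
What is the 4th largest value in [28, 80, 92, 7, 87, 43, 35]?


Sort descending: [92, 87, 80, 43, 35, 28, 7]
The 4th element (1-indexed) is at index 3.
Value = 43
Final answer: 43


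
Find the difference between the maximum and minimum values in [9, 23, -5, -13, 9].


Maximum value: 23
Minimum value: -13
Range = 23 - (-13) = 36
Final answer: 36


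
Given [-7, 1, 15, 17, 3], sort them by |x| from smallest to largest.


Compute absolute values:
  |-7| = 7
  |1| = 1
  |15| = 15
  |17| = 17
  |3| = 3
Absolute values in increasing order: 1 < 3 < 7 < 15 < 17
Listing the original numbers in that order gives the answer.
Final answer: [1, 3, -7, 15, 17]


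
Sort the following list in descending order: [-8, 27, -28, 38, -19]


Original list: [-8, 27, -28, 38, -19]
Repeatedly take the largest remaining element:
  Remaining [-8, 27, -28, 38, -19] -> largest is 38
  Remaining [-8, 27, -28, -19] -> largest is 27
  Remaining [-8, -28, -19] -> largest is -8
  Remaining [-28, -19] -> largest is -19
  Remaining [-28] -> largest is -28
Collecting the picks in order gives the descending list.
Final answer: [38, 27, -8, -19, -28]


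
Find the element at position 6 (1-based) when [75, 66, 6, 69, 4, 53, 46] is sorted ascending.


Sort ascending: [4, 6, 46, 53, 66, 69, 75]
The 6th element (1-indexed) is at index 5.
Value = 69
Final answer: 69


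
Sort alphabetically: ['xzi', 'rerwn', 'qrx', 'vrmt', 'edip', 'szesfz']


Compare strings character by character (the first differing letter decides):
  'edip' < 'qrx' since 'e' < 'q' at position 1
  'qrx' < 'rerwn' since 'q' < 'r' at position 1
  'rerwn' < 'szesfz' since 'r' < 's' at position 1
  'szesfz' < 'vrmt' since 's' < 'v' at position 1
  'vrmt' < 'xzi' since 'v' < 'x' at position 1
Chaining these comparisons gives the alphabetical order.
Final answer: ['edip', 'qrx', 'rerwn', 'szesfz', 'vrmt', 'xzi']


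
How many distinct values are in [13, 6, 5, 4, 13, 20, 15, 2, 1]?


List all unique values:
Distinct values: [1, 2, 4, 5, 6, 13, 15, 20]
Count = 8
Final answer: 8


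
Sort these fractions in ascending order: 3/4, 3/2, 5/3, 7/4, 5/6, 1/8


Convert to decimal for comparison:
  3/4 = 0.75
  3/2 = 1.5
  5/3 = 1.6667
  7/4 = 1.75
  5/6 = 0.8333
  1/8 = 0.125
Decimals in increasing order: 0.125 < 0.75 < 0.8333 < 1.5 < 1.6667 < 1.75
Writing each back as its fraction gives the sorted order.
Final answer: 1/8, 3/4, 5/6, 3/2, 5/3, 7/4


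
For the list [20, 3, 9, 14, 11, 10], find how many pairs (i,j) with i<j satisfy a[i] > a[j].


For each element, count the later elements that are smaller than it:
  20 (index 0): smaller elements after it = [3, 9, 14, 11, 10] -> 5
  3 (index 1): smaller elements after it = [] -> 0
  9 (index 2): smaller elements after it = [] -> 0
  14 (index 3): smaller elements after it = [11, 10] -> 2
  11 (index 4): smaller elements after it = [10] -> 1
Total inversions = 5 + 0 + 0 + 2 + 1 = 8
Final answer: 8


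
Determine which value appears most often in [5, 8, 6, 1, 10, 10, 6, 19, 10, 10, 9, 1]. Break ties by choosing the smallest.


Count the frequency of each value:
  1 appears 2 time(s)
  5 appears 1 time(s)
  6 appears 2 time(s)
  8 appears 1 time(s)
  9 appears 1 time(s)
  10 appears 4 time(s)
  19 appears 1 time(s)
Maximum frequency is 4.
Only 10 reaches that frequency, so it is the mode.
Final answer: 10


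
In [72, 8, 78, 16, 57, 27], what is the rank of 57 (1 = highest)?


Sort descending: [78, 72, 57, 27, 16, 8]
Find 57 in the sorted list.
57 is at position 3.
Final answer: 3


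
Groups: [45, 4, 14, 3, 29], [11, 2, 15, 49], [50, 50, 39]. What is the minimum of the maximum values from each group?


Find max of each group:
  Group 1: [45, 4, 14, 3, 29] -> max = 45
  Group 2: [11, 2, 15, 49] -> max = 49
  Group 3: [50, 50, 39] -> max = 50
Maxes: [45, 49, 50]
Minimum of maxes = 45
Final answer: 45


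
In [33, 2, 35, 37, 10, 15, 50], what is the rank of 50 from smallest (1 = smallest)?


Sort ascending: [2, 10, 15, 33, 35, 37, 50]
Find 50 in the sorted list.
50 is at position 7 (1-indexed).
Final answer: 7


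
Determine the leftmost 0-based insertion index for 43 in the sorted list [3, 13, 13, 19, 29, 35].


List is sorted: [3, 13, 13, 19, 29, 35]
We need the leftmost position where 43 can be inserted, i.e. the first index whose element is >= 43 (or the end of the list if none is).
Binary search with low=0, high=6 (0-based indices):
  low=0, high=6, mid=3: a[3]=19 < 43, so low = 4
  low=4, high=6, mid=5: a[5]=35 < 43, so low = 6
Now low = high = 6, so the insertion index is 6.
Final answer: 6


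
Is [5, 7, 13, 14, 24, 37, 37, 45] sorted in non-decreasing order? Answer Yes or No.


Check consecutive pairs:
  5 <= 7? True
  7 <= 13? True
  13 <= 14? True
  14 <= 24? True
  24 <= 37? True
  37 <= 37? True
  37 <= 45? True
Every consecutive pair is in order, so the list is non-decreasing.
Final answer: Yes


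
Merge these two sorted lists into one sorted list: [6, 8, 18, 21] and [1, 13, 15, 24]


List A: [6, 8, 18, 21]
List B: [1, 13, 15, 24]
Repeatedly compare the front elements and take the smaller:
  6 vs 1 -> take 1
  6 vs 13 -> take 6
  8 vs 13 -> take 8
  18 vs 13 -> take 13
  18 vs 15 -> take 15
  18 vs 24 -> take 18
  21 vs 24 -> take 21
  A is exhausted; append the rest of B: [24]
Final answer: [1, 6, 8, 13, 15, 18, 21, 24]
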